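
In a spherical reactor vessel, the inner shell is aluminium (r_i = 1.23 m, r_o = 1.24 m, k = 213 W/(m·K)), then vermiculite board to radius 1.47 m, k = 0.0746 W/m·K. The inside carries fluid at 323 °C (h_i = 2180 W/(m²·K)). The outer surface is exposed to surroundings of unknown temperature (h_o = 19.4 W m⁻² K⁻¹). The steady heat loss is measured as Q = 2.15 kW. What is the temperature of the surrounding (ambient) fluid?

Series resistances:
  R_conv,in = 1/(4πr²h) = 1/(4π·1.23²·2180) = 2.413×10^-5 K/W
  R_aluminium = (1/1.23 − 1/1.24)/(4πk) = 0.006557/(4π·213) = 2.450×10^-6 K/W
  R_vermiculite board = (1/1.24 − 1/1.47)/(4πk) = 0.1262/(4π·0.0746) = 0.1346 K/W
  R_conv,out = 1/(4πr²h) = 1/(4π·1.47²·19.4) = 0.001898 K/W
ΣR = 0.1365 K/W
ΔT = Q·ΣR = 2150 × 0.1365 = 293.5 K
Heat flows outward, so T_out = T_in − ΔT = 323 − 293.5 = 29.5 °C

T_out = 29.5 °C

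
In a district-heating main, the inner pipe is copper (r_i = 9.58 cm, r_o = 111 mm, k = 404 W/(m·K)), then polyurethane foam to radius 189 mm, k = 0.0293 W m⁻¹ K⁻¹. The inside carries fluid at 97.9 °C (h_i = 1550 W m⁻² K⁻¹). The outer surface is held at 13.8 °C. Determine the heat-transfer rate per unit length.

Q' = 29.1 W/m

Series thermal resistances, inner to outer:
  R'_conv,in = 1/(2πr h) = 1/(2π·0.0958·1550) = 0.001072 m·K/W
  R'_copper = ln(0.111/0.0958)/(2πk) = 0.1473/(2π·404) = 5.802×10^-5 m·K/W
  R'_polyurethane foam = ln(0.189/0.111)/(2πk) = 0.5322/(2π·0.0293) = 2.891 m·K/W
ΣR = 0.001072 + 5.802×10^-5 + 2.891 = 2.892 m·K/W
Q' = ΔT/ΣR = (97.9 °C − 13.8 °C)/2.892 = 29.1 W/m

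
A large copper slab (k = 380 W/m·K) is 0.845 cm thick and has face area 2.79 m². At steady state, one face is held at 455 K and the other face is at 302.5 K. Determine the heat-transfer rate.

Q = 19100 kW

Q = kA·ΔT/L = 380 × 2.79 × |455 K − 302.5 K| / 0.00845 = 1.91×10^7 W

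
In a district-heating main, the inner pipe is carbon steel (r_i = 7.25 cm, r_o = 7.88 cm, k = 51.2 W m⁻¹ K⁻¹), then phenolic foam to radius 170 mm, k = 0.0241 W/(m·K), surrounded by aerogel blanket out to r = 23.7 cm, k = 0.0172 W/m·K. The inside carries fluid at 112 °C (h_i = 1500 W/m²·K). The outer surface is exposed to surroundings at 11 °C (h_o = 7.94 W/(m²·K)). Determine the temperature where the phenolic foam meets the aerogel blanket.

T = 49.7 °C

Treat each layer as a resistance in series:
  R'_conv,in = 1/(2πr h) = 1/(2π·0.0725·1500) = 0.001463 m·K/W
  R'_carbon steel = ln(0.0788/0.0725)/(2πk) = 0.08333/(2π·51.2) = 2.590×10^-4 m·K/W
  R'_phenolic foam = ln(0.170/0.0788)/(2πk) = 0.7689/(2π·0.0241) = 5.078 m·K/W
  R'_aerogel blanket = ln(0.237/0.170)/(2πk) = 0.3323/(2π·0.0172) = 3.074 m·K/W
  R'_conv,out = 1/(2πr h) = 1/(2π·0.237·7.94) = 0.08458 m·K/W
ΣR = 0.001463 + 2.590×10^-4 + 5.078 + 3.074 + 0.08458 = 8.238 m·K/W
Q' = ΔT/ΣR = (112 °C − 11 °C)/8.238 = 12.26 W/m
From the inner boundary to the phenolic foam/aerogel blanket interface, ΣR_partial = 5.080 m·K/W.
T_interface = T_in − Q'·ΣR_partial = 112 °C − (12.26)(5.080) = 49.7 °C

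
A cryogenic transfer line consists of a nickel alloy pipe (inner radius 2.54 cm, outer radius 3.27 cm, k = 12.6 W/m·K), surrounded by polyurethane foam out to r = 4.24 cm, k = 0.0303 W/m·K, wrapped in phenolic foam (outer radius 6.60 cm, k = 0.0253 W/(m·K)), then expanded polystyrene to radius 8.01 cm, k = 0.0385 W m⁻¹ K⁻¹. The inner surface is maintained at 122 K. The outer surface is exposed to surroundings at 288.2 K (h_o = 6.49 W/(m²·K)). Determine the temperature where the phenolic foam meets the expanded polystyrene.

Treat each layer as a resistance in series:
  R'_nickel alloy = ln(0.0327/0.0254)/(2πk) = 0.2526/(2π·12.6) = 0.003191 m·K/W
  R'_polyurethane foam = ln(0.0424/0.0327)/(2πk) = 0.2598/(2π·0.0303) = 1.364 m·K/W
  R'_phenolic foam = ln(0.0660/0.0424)/(2πk) = 0.4425/(2π·0.0253) = 2.784 m·K/W
  R'_expanded polystyrene = ln(0.0801/0.0660)/(2πk) = 0.1936/(2π·0.0385) = 0.8004 m·K/W
  R'_conv,out = 1/(2πr h) = 1/(2π·0.0801·6.49) = 0.3062 m·K/W
ΣR = 0.003191 + 1.364 + 2.784 + 0.8004 + 0.3062 = 5.258 m·K/W
Q' = ΔT/ΣR = (122 K − 288.2 K)/5.258 = -31.61 W/m
From the inner boundary to the phenolic foam/expanded polystyrene interface, ΣR_partial = 4.151 m·K/W.
T_interface = T_in − Q'·ΣR_partial = 122 K − (-31.61)(4.151) = 253.2 K

T = 253.2 K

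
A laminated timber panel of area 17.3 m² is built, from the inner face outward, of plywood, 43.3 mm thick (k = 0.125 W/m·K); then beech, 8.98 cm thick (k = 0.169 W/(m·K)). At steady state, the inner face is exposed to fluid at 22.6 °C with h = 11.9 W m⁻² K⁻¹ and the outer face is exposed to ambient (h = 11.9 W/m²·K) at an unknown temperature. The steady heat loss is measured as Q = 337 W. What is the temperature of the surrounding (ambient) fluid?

T_out = 2.23 °C

Series resistances:
  R_conv,in = 1/(hA) = 1/(11.9·17.3) = 0.004857 K/W
  R_plywood = L/(kA) = 0.0433/(0.125·17.3) = 0.02002 K/W
  R_beech = L/(kA) = 0.0898/(0.169·17.3) = 0.03071 K/W
  R_conv,out = 1/(hA) = 1/(11.9·17.3) = 0.004857 K/W
ΣR = 0.06045 K/W
ΔT = Q·ΣR = 337 × 0.06045 = 20.37 K
Heat flows outward, so T_out = T_in − ΔT = 22.6 − 20.37 = 2.23 °C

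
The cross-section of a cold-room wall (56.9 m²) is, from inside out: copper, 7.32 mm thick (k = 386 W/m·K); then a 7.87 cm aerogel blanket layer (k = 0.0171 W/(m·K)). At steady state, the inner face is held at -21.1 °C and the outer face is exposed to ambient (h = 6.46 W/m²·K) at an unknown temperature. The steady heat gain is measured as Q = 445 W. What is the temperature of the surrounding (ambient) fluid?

T_out = 16.1 °C

Series resistances:
  R_copper = L/(kA) = 0.00732/(386·56.9) = 3.333×10^-7 K/W
  R_aerogel blanket = L/(kA) = 0.0787/(0.0171·56.9) = 0.08088 K/W
  R_conv,out = 1/(hA) = 1/(6.46·56.9) = 0.002721 K/W
ΣR = 0.08361 K/W
ΔT = Q·ΣR = 445 × 0.08361 = 37.21 K
Heat flows inward, so T_out = T_in + ΔT = -21.1 + 37.21 = 16.1 °C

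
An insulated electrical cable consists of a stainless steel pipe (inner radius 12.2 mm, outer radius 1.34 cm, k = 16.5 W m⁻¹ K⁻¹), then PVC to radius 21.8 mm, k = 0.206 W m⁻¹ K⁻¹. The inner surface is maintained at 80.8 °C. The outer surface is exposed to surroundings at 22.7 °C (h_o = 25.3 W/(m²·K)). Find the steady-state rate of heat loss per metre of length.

Series thermal resistances, inner to outer:
  R'_stainless steel = ln(0.0134/0.0122)/(2πk) = 0.09382/(2π·16.5) = 9.050×10^-4 m·K/W
  R'_PVC = ln(0.0218/0.0134)/(2πk) = 0.4867/(2π·0.206) = 0.3760 m·K/W
  R'_conv,out = 1/(2πr h) = 1/(2π·0.0218·25.3) = 0.2886 m·K/W
ΣR = 9.050×10^-4 + 0.3760 + 0.2886 = 0.6655 m·K/W
Q' = ΔT/ΣR = (80.8 °C − 22.7 °C)/0.6655 = 87.3 W/m

Q' = 87.3 W/m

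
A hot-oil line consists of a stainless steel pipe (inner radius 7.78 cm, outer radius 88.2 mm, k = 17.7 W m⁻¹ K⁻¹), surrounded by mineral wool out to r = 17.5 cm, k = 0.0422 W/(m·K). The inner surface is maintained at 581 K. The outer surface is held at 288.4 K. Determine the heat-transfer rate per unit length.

Q' = 113 W/m

Series thermal resistances, inner to outer:
  R'_stainless steel = ln(0.0882/0.0778)/(2πk) = 0.1255/(2π·17.7) = 0.001128 m·K/W
  R'_mineral wool = ln(0.175/0.0882)/(2πk) = 0.6852/(2π·0.0422) = 2.584 m·K/W
ΣR = 0.001128 + 2.584 = 2.585 m·K/W
Q' = ΔT/ΣR = (581 K − 288.4 K)/2.585 = 113 W/m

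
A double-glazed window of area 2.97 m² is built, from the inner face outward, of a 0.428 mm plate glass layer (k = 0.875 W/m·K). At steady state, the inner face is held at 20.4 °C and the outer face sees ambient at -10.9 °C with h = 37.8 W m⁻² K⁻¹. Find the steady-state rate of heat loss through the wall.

Resistance network (inner→outer):
  R_plate glass = L/(kA) = 4.28×10^-4/(0.875·2.97) = 1.647×10^-4 K/W
  R_conv,out = 1/(hA) = 1/(37.8·2.97) = 0.008907 K/W
ΣR = 1.647×10^-4 + 0.008907 = 0.009072 K/W
Q = ΔT/ΣR = (20.4 °C − -10.9 °C)/0.009072 = 3450 W

Q = 3.45 kW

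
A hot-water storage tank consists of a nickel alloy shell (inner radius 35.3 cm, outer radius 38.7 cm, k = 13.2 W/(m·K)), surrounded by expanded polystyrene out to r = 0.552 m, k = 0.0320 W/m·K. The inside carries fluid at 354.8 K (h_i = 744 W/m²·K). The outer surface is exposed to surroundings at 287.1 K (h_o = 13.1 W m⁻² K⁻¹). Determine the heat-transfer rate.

Resistance network (inner→outer):
  R_conv,in = 1/(4πr²h) = 1/(4π·0.353²·744) = 8.584×10^-4 K/W
  R_nickel alloy = (1/0.353 − 1/0.387)/(4πk) = 0.2489/(4π·13.2) = 0.001500 K/W
  R_expanded polystyrene = (1/0.387 − 1/0.552)/(4πk) = 0.7724/(4π·0.0320) = 1.921 K/W
  R_conv,out = 1/(4πr²h) = 1/(4π·0.552²·13.1) = 0.01994 K/W
ΣR = 8.584×10^-4 + 0.001500 + 1.921 + 0.01994 = 1.943 K/W
Q = ΔT/ΣR = (354.8 K − 287.1 K)/1.943 = 34.8 W

Q = 34.8 W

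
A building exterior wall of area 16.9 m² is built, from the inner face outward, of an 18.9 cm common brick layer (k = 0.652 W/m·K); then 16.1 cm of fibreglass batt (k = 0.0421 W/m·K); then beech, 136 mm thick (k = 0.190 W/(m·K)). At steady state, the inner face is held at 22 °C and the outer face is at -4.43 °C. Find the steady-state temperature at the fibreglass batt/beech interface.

T = -0.51 °C

Series thermal resistances, inner to outer:
  R_common brick = L/(kA) = 0.189/(0.652·16.9) = 0.01715 K/W
  R_fibreglass batt = L/(kA) = 0.161/(0.0421·16.9) = 0.2263 K/W
  R_beech = L/(kA) = 0.136/(0.190·16.9) = 0.04235 K/W
ΣR = 0.01715 + 0.2263 + 0.04235 = 0.2858 K/W
Q = ΔT/ΣR = (22 °C − -4.43 °C)/0.2858 = 92.48 W
From the inner boundary to the fibreglass batt/beech interface, ΣR_partial = 0.2434 K/W.
T_interface = T_in − Q·ΣR_partial = 22 °C − (92.48)(0.2434) = -0.51 °C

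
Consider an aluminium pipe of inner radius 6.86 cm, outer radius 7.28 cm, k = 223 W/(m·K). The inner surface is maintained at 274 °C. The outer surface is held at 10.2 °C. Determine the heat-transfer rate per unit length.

Q' = 6.22×10^6 W/m

Q' = 2πk·ΔT/ln(r₂/r₁) = 2π × 223 × 263.8 / ln(0.0728/0.0686) = 6.22×10^6 W/m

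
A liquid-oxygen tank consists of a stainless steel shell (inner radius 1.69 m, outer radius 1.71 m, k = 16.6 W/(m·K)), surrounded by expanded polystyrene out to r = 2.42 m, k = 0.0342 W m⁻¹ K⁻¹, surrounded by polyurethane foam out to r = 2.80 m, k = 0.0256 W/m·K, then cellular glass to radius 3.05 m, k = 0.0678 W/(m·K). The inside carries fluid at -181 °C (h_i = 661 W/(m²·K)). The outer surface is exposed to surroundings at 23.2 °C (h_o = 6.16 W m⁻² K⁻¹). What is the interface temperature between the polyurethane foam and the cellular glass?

Resistance network (inner→outer):
  R_conv,in = 1/(4πr²h) = 1/(4π·1.69²·661) = 4.215×10^-5 K/W
  R_stainless steel = (1/1.69 − 1/1.71)/(4πk) = 0.006921/(4π·16.6) = 3.318×10^-5 K/W
  R_expanded polystyrene = (1/1.71 − 1/2.42)/(4πk) = 0.1716/(4π·0.0342) = 0.3992 K/W
  R_polyurethane foam = (1/2.42 − 1/2.80)/(4πk) = 0.05608/(4π·0.0256) = 0.1743 K/W
  R_cellular glass = (1/2.80 − 1/3.05)/(4πk) = 0.02927/(4π·0.0678) = 0.03436 K/W
  R_conv,out = 1/(4πr²h) = 1/(4π·3.05²·6.16) = 0.001389 K/W
ΣR = 4.215×10^-5 + 3.318×10^-5 + 0.3992 + 0.1743 + 0.03436 + 0.001389 = 0.6093 K/W
Q = ΔT/ΣR = (-181 °C − 23.2 °C)/0.6093 = -335.1 W
From the inner boundary to the polyurethane foam/cellular glass interface, ΣR_partial = 0.5736 K/W.
T_interface = T_in − Q·ΣR_partial = -181 °C − (-335.1)(0.5736) = 11.2 °C

T = 11.2 °C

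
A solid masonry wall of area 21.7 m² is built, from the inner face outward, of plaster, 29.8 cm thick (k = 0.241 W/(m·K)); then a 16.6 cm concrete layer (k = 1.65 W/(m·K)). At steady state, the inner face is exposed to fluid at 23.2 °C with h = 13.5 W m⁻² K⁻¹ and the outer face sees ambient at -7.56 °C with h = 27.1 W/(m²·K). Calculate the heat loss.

Q = 461 W

Resistance network (inner→outer):
  R_conv,in = 1/(hA) = 1/(13.5·21.7) = 0.003414 K/W
  R_plaster = L/(kA) = 0.298/(0.241·21.7) = 0.05698 K/W
  R_concrete = L/(kA) = 0.166/(1.65·21.7) = 0.004636 K/W
  R_conv,out = 1/(hA) = 1/(27.1·21.7) = 0.001700 K/W
ΣR = 0.003414 + 0.05698 + 0.004636 + 0.001700 = 0.06673 K/W
Q = ΔT/ΣR = (23.2 °C − -7.56 °C)/0.06673 = 461 W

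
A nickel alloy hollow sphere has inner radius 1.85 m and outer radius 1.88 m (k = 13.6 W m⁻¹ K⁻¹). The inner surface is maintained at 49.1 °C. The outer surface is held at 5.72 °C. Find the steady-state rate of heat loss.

Q = 4πk·ΔT/(1/r₁ − 1/r₂) = 4π × 13.6 × 43.38 / (1/1.85 − 1/1.88) = 8.60×10^5 W

Q = 8.60×10^5 W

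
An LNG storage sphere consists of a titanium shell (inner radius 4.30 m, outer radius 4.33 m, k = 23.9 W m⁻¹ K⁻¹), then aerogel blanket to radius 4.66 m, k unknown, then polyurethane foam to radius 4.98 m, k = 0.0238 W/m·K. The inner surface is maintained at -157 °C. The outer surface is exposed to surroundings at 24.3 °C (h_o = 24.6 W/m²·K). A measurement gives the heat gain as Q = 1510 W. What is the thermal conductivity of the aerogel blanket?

k = 0.0176 W/m·K

ΣR = ΔT/Q = |-157 − 24.3|/1510 = 0.1201 K/W
Known resistances:
  R_titanium = (1/4.30 − 1/4.33)/(4πk) = 0.001611/(4π·23.9) = 5.365×10^-6 K/W
  R_polyurethane foam = (1/4.66 − 1/4.98)/(4πk) = 0.01379/(4π·0.0238) = 0.04610 K/W
  R_conv,out = 1/(4πr²h) = 1/(4π·4.98²·24.6) = 1.304×10^-4 K/W
R_aerogel blanket = ΣR − ΣR_known = 0.1201 − 0.04624 = 0.07386 K/W
(1/r₁−1/r₂)/(4πk) = 0.07386 ⇒ k = 0.01635/(4π·0.07386) = 0.0176 W/m·K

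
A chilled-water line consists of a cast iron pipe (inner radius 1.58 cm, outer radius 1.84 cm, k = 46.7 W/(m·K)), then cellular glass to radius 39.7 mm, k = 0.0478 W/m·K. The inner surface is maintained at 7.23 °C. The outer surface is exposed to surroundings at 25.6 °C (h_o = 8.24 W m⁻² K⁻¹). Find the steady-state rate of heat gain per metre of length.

Q' = 6.03 W/m

Series thermal resistances, inner to outer:
  R'_cast iron = ln(0.0184/0.0158)/(2πk) = 0.1523/(2π·46.7) = 5.192×10^-4 m·K/W
  R'_cellular glass = ln(0.0397/0.0184)/(2πk) = 0.7690/(2π·0.0478) = 2.560 m·K/W
  R'_conv,out = 1/(2πr h) = 1/(2π·0.0397·8.24) = 0.4865 m·K/W
ΣR = 5.192×10^-4 + 2.560 + 0.4865 = 3.047 m·K/W
Q' = ΔT/ΣR = (7.23 °C − 25.6 °C)/3.047 = -6.03 W/m
(Negative Q' ⇒ heat flows inward; heat gain = 6.03 W/m.)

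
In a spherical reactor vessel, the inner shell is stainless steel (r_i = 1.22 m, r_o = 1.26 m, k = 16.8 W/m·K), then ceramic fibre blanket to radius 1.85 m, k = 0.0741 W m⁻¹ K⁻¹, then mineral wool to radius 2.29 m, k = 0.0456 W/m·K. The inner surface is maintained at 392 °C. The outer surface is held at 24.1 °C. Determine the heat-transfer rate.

Q = 812 W

Resistance network (inner→outer):
  R_stainless steel = (1/1.22 − 1/1.26)/(4πk) = 0.02602/(4π·16.8) = 1.233×10^-4 K/W
  R_ceramic fibre blanket = (1/1.26 − 1/1.85)/(4πk) = 0.2531/(4π·0.0741) = 0.2718 K/W
  R_mineral wool = (1/1.85 − 1/2.29)/(4πk) = 0.1039/(4π·0.0456) = 0.1812 K/W
ΣR = 1.233×10^-4 + 0.2718 + 0.1812 = 0.4531 K/W
Q = ΔT/ΣR = (392 °C − 24.1 °C)/0.4531 = 812 W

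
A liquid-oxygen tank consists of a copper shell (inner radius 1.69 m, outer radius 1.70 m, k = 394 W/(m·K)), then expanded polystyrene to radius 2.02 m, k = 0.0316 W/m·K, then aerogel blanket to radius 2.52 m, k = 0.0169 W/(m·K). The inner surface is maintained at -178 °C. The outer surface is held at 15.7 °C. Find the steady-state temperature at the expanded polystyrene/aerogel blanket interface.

T = -113 °C

Treat each layer as a resistance in series:
  R_copper = (1/1.69 − 1/1.70)/(4πk) = 0.003481/(4π·394) = 7.030×10^-7 K/W
  R_expanded polystyrene = (1/1.70 − 1/2.02)/(4πk) = 0.09319/(4π·0.0316) = 0.2347 K/W
  R_aerogel blanket = (1/2.02 − 1/2.52)/(4πk) = 0.09822/(4π·0.0169) = 0.4625 K/W
ΣR = 7.030×10^-7 + 0.2347 + 0.4625 = 0.6972 K/W
Q = ΔT/ΣR = (-178 °C − 15.7 °C)/0.6972 = -277.8 W
From the inner boundary to the expanded polystyrene/aerogel blanket interface, ΣR_partial = 0.2347 K/W.
T_interface = T_in − Q·ΣR_partial = -178 °C − (-277.8)(0.2347) = -113 °C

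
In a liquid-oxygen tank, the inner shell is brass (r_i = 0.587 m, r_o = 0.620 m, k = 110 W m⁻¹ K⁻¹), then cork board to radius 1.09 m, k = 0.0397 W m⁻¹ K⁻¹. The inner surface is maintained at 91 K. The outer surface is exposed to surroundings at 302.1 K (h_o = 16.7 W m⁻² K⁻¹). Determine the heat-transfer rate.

Treat each layer as a resistance in series:
  R_brass = (1/0.587 − 1/0.620)/(4πk) = 0.09067/(4π·110) = 6.560×10^-5 K/W
  R_cork board = (1/0.620 − 1/1.09)/(4πk) = 0.6955/(4π·0.0397) = 1.394 K/W
  R_conv,out = 1/(4πr²h) = 1/(4π·1.09²·16.7) = 0.004011 K/W
ΣR = 6.560×10^-5 + 1.394 + 0.004011 = 1.398 K/W
Q = ΔT/ΣR = (91 K − 302.1 K)/1.398 = -151 W
(Negative Q ⇒ heat flows inward; heat gain = 151 W.)

Q = 151 W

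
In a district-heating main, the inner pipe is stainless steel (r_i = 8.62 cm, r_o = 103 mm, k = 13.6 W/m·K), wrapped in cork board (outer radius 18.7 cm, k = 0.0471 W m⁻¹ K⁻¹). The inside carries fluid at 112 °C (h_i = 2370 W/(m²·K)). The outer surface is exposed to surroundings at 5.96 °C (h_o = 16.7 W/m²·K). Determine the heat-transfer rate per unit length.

Treat each layer as a resistance in series:
  R'_conv,in = 1/(2πr h) = 1/(2π·0.0862·2370) = 7.790×10^-4 m·K/W
  R'_stainless steel = ln(0.103/0.0862)/(2πk) = 0.1781/(2π·13.6) = 0.002084 m·K/W
  R'_cork board = ln(0.187/0.103)/(2πk) = 0.5964/(2π·0.0471) = 2.015 m·K/W
  R'_conv,out = 1/(2πr h) = 1/(2π·0.187·16.7) = 0.05096 m·K/W
ΣR = 7.790×10^-4 + 0.002084 + 2.015 + 0.05096 = 2.069 m·K/W
Q' = ΔT/ΣR = (112 °C − 5.96 °C)/2.069 = 51.3 W/m

Q' = 51.3 W/m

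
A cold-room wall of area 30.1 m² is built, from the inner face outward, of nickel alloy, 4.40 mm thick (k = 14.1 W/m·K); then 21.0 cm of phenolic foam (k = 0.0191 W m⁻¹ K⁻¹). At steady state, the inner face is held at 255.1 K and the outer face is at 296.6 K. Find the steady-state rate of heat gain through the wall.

Q = 114 W

Treat each layer as a resistance in series:
  R_nickel alloy = L/(kA) = 0.00440/(14.1·30.1) = 1.037×10^-5 K/W
  R_phenolic foam = L/(kA) = 0.210/(0.0191·30.1) = 0.3653 K/W
ΣR = 1.037×10^-5 + 0.3653 = 0.3653 K/W
Q = ΔT/ΣR = (255.1 K − 296.6 K)/0.3653 = -114 W
(Negative Q ⇒ heat flows inward; heat gain = 114 W.)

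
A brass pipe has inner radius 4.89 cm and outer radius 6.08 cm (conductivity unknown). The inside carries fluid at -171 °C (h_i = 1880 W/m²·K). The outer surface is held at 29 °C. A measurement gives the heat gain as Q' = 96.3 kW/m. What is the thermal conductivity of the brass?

ΣR = ΔT/Q' = |-171 − 29|/96300 = 0.002077 m·K/W
Known resistances:
  R'_conv,in = 1/(2πr h) = 1/(2π·0.0489·1880) = 0.001731 m·K/W
R_brass = ΣR − ΣR_known = 0.002077 − 0.001731 = 3.460×10^-4 m·K/W
ln(r₂/r₁)/(2πk) = 3.460×10^-4 ⇒ k = 0.2178/(2π·3.460×10^-4) = 100 W/m·K

k = 100 W/m·K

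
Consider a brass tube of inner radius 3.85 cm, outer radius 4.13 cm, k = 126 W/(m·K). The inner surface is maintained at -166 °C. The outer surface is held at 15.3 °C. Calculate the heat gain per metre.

Q' = 2πk·ΔT/ln(r₂/r₁) = 2π × 126 × 181.3 / ln(0.0413/0.0385) = 2.04×10^6 W/m

Q' = 2040 kW/m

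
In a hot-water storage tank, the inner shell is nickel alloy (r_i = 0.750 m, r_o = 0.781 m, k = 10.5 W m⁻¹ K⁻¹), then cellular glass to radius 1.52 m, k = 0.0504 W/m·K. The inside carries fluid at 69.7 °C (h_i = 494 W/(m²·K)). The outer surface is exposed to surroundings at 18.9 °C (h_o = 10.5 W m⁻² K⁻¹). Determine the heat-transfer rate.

Q = 51.5 W

Treat each layer as a resistance in series:
  R_conv,in = 1/(4πr²h) = 1/(4π·0.750²·494) = 2.864×10^-4 K/W
  R_nickel alloy = (1/0.750 − 1/0.781)/(4πk) = 0.05292/(4π·10.5) = 4.011×10^-4 K/W
  R_cellular glass = (1/0.781 − 1/1.52)/(4πk) = 0.6225/(4π·0.0504) = 0.9829 K/W
  R_conv,out = 1/(4πr²h) = 1/(4π·1.52²·10.5) = 0.003280 K/W
ΣR = 2.864×10^-4 + 4.011×10^-4 + 0.9829 + 0.003280 = 0.9869 K/W
Q = ΔT/ΣR = (69.7 °C − 18.9 °C)/0.9869 = 51.5 W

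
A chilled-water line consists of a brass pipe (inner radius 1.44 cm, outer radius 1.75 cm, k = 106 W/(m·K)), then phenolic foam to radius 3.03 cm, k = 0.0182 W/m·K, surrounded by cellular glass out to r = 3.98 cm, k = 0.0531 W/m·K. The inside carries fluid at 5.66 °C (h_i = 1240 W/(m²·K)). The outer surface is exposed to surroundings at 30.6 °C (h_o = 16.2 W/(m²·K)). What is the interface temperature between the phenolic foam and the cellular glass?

T = 26.1 °C

Resistance network (inner→outer):
  R'_conv,in = 1/(2πr h) = 1/(2π·0.0144·1240) = 0.008913 m·K/W
  R'_brass = ln(0.0175/0.0144)/(2πk) = 0.1950/(2π·106) = 2.927×10^-4 m·K/W
  R'_phenolic foam = ln(0.0303/0.0175)/(2πk) = 0.5489/(2π·0.0182) = 4.800 m·K/W
  R'_cellular glass = ln(0.0398/0.0303)/(2πk) = 0.2727/(2π·0.0531) = 0.8174 m·K/W
  R'_conv,out = 1/(2πr h) = 1/(2π·0.0398·16.2) = 0.2468 m·K/W
ΣR = 0.008913 + 2.927×10^-4 + 4.800 + 0.8174 + 0.2468 = 5.873 m·K/W
Q' = ΔT/ΣR = (5.66 °C − 30.6 °C)/5.873 = -4.247 W/m
From the inner boundary to the phenolic foam/cellular glass interface, ΣR_partial = 4.809 m·K/W.
T_interface = T_in − Q'·ΣR_partial = 5.66 °C − (-4.247)(4.809) = 26.1 °C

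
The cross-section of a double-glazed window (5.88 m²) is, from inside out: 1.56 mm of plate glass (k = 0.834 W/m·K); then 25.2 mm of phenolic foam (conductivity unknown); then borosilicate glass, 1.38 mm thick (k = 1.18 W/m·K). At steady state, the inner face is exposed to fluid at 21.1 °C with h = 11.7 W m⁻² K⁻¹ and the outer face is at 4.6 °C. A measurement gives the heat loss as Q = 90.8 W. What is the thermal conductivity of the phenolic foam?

k = 0.0257 W/m·K

ΣR = ΔT/Q = |21.1 − 4.6|/90.8 = 0.1817 K/W
Known resistances:
  R_conv,in = 1/(hA) = 1/(11.7·5.88) = 0.01454 K/W
  R_plate glass = L/(kA) = 0.00156/(0.834·5.88) = 3.181×10^-4 K/W
  R_borosilicate glass = L/(kA) = 0.00138/(1.18·5.88) = 1.989×10^-4 K/W
R_phenolic foam = ΣR − ΣR_known = 0.1817 − 0.01506 = 0.1666 K/W
L/(kA) = 0.1666 ⇒ k = 0.0252/(0.1666·5.88) = 0.0257 W/m·K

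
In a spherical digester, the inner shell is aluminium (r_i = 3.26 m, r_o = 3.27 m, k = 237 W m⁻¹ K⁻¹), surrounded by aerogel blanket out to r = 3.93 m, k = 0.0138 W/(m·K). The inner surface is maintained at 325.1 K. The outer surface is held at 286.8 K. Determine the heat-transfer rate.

Treat each layer as a resistance in series:
  R_aluminium = (1/3.26 − 1/3.27)/(4πk) = 9.381×10^-4/(4π·237) = 3.150×10^-7 K/W
  R_aerogel blanket = (1/3.27 − 1/3.93)/(4πk) = 0.05136/(4π·0.0138) = 0.2962 K/W
ΣR = 3.150×10^-7 + 0.2962 = 0.2962 K/W
Q = ΔT/ΣR = (325.1 K − 286.8 K)/0.2962 = 129 W

Q = 129 W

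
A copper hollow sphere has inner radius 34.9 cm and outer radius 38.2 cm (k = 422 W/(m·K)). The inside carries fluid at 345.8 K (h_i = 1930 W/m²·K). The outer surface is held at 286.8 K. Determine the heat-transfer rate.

Q = 1.53×10^5 W

Series thermal resistances, inner to outer:
  R_conv,in = 1/(4πr²h) = 1/(4π·0.349²·1930) = 3.385×10^-4 K/W
  R_copper = (1/0.349 − 1/0.382)/(4πk) = 0.2475/(4π·422) = 4.668×10^-5 K/W
ΣR = 3.385×10^-4 + 4.668×10^-5 = 3.852×10^-4 K/W
Q = ΔT/ΣR = (345.8 K − 286.8 K)/3.852×10^-4 = 1.53×10^5 W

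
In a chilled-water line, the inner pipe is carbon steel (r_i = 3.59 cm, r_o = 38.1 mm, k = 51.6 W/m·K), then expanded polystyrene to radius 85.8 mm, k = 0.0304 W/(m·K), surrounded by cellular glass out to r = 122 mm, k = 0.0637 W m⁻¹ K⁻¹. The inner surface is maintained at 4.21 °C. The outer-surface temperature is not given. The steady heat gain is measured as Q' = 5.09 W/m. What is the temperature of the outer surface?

Series resistances:
  R'_carbon steel = ln(0.0381/0.0359)/(2πk) = 0.05948/(2π·51.6) = 1.835×10^-4 m·K/W
  R'_expanded polystyrene = ln(0.0858/0.0381)/(2πk) = 0.8118/(2π·0.0304) = 4.250 m·K/W
  R'_cellular glass = ln(0.122/0.0858)/(2πk) = 0.3520/(2π·0.0637) = 0.8795 m·K/W
ΣR = 5.130 m·K/W
ΔT = Q'·ΣR = 5.09 × 5.130 = 26.11 K
Heat flows inward, so T_out = T_in + ΔT = 4.21 + 26.11 = 30.3 °C

T_out = 30.3 °C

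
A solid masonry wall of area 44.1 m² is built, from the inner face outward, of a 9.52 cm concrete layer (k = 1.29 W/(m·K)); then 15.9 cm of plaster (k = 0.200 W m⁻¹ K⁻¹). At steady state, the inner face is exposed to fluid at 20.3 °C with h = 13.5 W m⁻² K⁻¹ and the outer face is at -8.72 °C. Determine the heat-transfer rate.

Q = 1360 W

Treat each layer as a resistance in series:
  R_conv,in = 1/(hA) = 1/(13.5·44.1) = 0.001680 K/W
  R_concrete = L/(kA) = 0.0952/(1.29·44.1) = 0.001673 K/W
  R_plaster = L/(kA) = 0.159/(0.200·44.1) = 0.01803 K/W
ΣR = 0.001680 + 0.001673 + 0.01803 = 0.02138 K/W
Q = ΔT/ΣR = (20.3 °C − -8.72 °C)/0.02138 = 1360 W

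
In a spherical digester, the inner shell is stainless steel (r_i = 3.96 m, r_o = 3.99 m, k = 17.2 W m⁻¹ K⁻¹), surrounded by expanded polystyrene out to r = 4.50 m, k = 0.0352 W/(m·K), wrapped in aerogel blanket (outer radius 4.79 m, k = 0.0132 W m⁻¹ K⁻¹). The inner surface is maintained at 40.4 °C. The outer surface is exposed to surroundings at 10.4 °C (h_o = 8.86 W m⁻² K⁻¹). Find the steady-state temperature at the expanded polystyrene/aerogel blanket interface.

T = 27.2 °C

Treat each layer as a resistance in series:
  R_stainless steel = (1/3.96 − 1/3.99)/(4πk) = 0.001899/(4π·17.2) = 8.784×10^-6 K/W
  R_expanded polystyrene = (1/3.99 − 1/4.50)/(4πk) = 0.02840/(4π·0.0352) = 0.06421 K/W
  R_aerogel blanket = (1/4.50 − 1/4.79)/(4πk) = 0.01345/(4π·0.0132) = 0.08111 K/W
  R_conv,out = 1/(4πr²h) = 1/(4π·4.79²·8.86) = 3.915×10^-4 K/W
ΣR = 8.784×10^-6 + 0.06421 + 0.08111 + 3.915×10^-4 = 0.1457 K/W
Q = ΔT/ΣR = (40.4 °C − 10.4 °C)/0.1457 = 205.9 W
From the inner boundary to the expanded polystyrene/aerogel blanket interface, ΣR_partial = 0.06422 K/W.
T_interface = T_in − Q·ΣR_partial = 40.4 °C − (205.9)(0.06422) = 27.2 °C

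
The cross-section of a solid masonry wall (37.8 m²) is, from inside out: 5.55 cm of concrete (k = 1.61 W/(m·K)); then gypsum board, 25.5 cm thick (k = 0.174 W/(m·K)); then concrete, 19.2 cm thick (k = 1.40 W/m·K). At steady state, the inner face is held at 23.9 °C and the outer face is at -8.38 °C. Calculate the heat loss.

Series thermal resistances, inner to outer:
  R_concrete = L/(kA) = 0.0555/(1.61·37.8) = 9.120×10^-4 K/W
  R_gypsum board = L/(kA) = 0.255/(0.174·37.8) = 0.03877 K/W
  R_concrete = L/(kA) = 0.192/(1.40·37.8) = 0.003628 K/W
ΣR = 9.120×10^-4 + 0.03877 + 0.003628 = 0.04331 K/W
Q = ΔT/ΣR = (23.9 °C − -8.38 °C)/0.04331 = 745 W

Q = 745 W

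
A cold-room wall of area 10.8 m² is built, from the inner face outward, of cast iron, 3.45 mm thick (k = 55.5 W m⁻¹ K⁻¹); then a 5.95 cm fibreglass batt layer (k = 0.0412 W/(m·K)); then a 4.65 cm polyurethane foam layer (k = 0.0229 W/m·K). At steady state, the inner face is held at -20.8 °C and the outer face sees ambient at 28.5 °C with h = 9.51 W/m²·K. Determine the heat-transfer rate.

Resistance network (inner→outer):
  R_cast iron = L/(kA) = 0.00345/(55.5·10.8) = 5.756×10^-6 K/W
  R_fibreglass batt = L/(kA) = 0.0595/(0.0412·10.8) = 0.1337 K/W
  R_polyurethane foam = L/(kA) = 0.0465/(0.0229·10.8) = 0.1880 K/W
  R_conv,out = 1/(hA) = 1/(9.51·10.8) = 0.009736 K/W
ΣR = 5.756×10^-6 + 0.1337 + 0.1880 + 0.009736 = 0.3314 K/W
Q = ΔT/ΣR = (-20.8 °C − 28.5 °C)/0.3314 = -149 W
(Negative Q ⇒ heat flows inward; heat gain = 149 W.)

Q = 149 W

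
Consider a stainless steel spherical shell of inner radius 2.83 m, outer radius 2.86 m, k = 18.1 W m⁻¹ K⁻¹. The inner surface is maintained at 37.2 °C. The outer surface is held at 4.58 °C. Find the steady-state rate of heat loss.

Q = 2000 kW

Q = 4πk·ΔT/(1/r₁ − 1/r₂) = 4π × 18.1 × 32.62 / (1/2.83 − 1/2.86) = 2.00×10^6 W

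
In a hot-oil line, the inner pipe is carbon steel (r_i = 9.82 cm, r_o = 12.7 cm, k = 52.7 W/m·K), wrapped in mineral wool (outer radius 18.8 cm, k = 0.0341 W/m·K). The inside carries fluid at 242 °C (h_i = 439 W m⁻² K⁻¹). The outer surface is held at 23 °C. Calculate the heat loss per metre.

Q' = 119 W/m

Treat each layer as a resistance in series:
  R'_conv,in = 1/(2πr h) = 1/(2π·0.0982·439) = 0.003692 m·K/W
  R'_carbon steel = ln(0.127/0.0982)/(2πk) = 0.2572/(2π·52.7) = 7.767×10^-4 m·K/W
  R'_mineral wool = ln(0.188/0.127)/(2πk) = 0.3923/(2π·0.0341) = 1.831 m·K/W
ΣR = 0.003692 + 7.767×10^-4 + 1.831 = 1.835 m·K/W
Q' = ΔT/ΣR = (242 °C − 23 °C)/1.835 = 119 W/m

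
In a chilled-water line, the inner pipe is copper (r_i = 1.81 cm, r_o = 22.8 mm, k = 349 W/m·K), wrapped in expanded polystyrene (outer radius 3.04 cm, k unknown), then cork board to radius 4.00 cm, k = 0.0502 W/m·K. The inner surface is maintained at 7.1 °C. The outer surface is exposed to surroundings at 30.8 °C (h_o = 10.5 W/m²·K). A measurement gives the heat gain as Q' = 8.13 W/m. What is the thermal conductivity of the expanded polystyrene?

ΣR = ΔT/Q' = |7.1 − 30.8|/8.13 = 2.915 m·K/W
Known resistances:
  R'_copper = ln(0.0228/0.0181)/(2πk) = 0.2308/(2π·349) = 1.053×10^-4 m·K/W
  R'_cork board = ln(0.0400/0.0304)/(2πk) = 0.2744/(2π·0.0502) = 0.8701 m·K/W
  R'_conv,out = 1/(2πr h) = 1/(2π·0.0400·10.5) = 0.3789 m·K/W
R_expanded polystyrene = ΣR − ΣR_known = 2.915 − 1.249 = 1.666 m·K/W
ln(r₂/r₁)/(2πk) = 1.666 ⇒ k = 0.2877/(2π·1.666) = 0.0275 W/m·K

k = 0.0275 W/m·K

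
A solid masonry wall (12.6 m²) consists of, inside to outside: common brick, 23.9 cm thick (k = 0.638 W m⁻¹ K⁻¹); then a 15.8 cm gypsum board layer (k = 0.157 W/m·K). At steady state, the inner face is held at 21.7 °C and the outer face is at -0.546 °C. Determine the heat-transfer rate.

Resistance network (inner→outer):
  R_common brick = L/(kA) = 0.239/(0.638·12.6) = 0.02973 K/W
  R_gypsum board = L/(kA) = 0.158/(0.157·12.6) = 0.07987 K/W
ΣR = 0.02973 + 0.07987 = 0.1096 K/W
Q = ΔT/ΣR = (21.7 °C − -0.546 °C)/0.1096 = 203 W

Q = 203 W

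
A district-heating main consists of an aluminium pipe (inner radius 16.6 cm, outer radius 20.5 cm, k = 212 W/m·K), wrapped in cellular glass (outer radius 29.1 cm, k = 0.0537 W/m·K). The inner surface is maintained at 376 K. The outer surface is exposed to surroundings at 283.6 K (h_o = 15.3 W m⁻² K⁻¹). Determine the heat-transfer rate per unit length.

Q' = 86.0 W/m

Series thermal resistances, inner to outer:
  R'_aluminium = ln(0.205/0.166)/(2πk) = 0.2110/(2π·212) = 1.584×10^-4 m·K/W
  R'_cellular glass = ln(0.291/0.205)/(2πk) = 0.3503/(2π·0.0537) = 1.038 m·K/W
  R'_conv,out = 1/(2πr h) = 1/(2π·0.291·15.3) = 0.03575 m·K/W
ΣR = 1.584×10^-4 + 1.038 + 0.03575 = 1.074 m·K/W
Q' = ΔT/ΣR = (376 K − 283.6 K)/1.074 = 86.0 W/m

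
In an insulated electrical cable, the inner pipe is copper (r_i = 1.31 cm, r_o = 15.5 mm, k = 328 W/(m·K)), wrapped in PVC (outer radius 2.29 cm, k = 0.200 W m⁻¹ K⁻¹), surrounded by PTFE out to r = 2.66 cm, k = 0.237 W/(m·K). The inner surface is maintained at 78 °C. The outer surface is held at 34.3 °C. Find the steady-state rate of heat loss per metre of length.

Q' = 106 W/m

Resistance network (inner→outer):
  R'_copper = ln(0.0155/0.0131)/(2πk) = 0.1682/(2π·328) = 8.163×10^-5 m·K/W
  R'_PVC = ln(0.0229/0.0155)/(2πk) = 0.3903/(2π·0.200) = 0.3106 m·K/W
  R'_PTFE = ln(0.0266/0.0229)/(2πk) = 0.1498/(2π·0.237) = 0.1006 m·K/W
ΣR = 8.163×10^-5 + 0.3106 + 0.1006 = 0.4113 m·K/W
Q' = ΔT/ΣR = (78 °C − 34.3 °C)/0.4113 = 106 W/m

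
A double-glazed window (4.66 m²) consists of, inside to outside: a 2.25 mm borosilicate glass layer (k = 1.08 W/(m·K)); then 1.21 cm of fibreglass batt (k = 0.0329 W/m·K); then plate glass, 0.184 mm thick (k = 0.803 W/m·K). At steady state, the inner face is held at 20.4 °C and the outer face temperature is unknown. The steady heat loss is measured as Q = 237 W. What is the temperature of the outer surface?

Sum the resistances:
  R_borosilicate glass = L/(kA) = 0.00225/(1.08·4.66) = 4.471×10^-4 K/W
  R_fibreglass batt = L/(kA) = 0.0121/(0.0329·4.66) = 0.07892 K/W
  R_plate glass = L/(kA) = 1.84×10^-4/(0.803·4.66) = 4.917×10^-5 K/W
ΣR = 0.07942 K/W
ΔT = Q·ΣR = 237 × 0.07942 = 18.82 K
Heat flows outward, so T_out = T_in − ΔT = 20.4 − 18.82 = 1.58 °C

T_out = 1.58 °C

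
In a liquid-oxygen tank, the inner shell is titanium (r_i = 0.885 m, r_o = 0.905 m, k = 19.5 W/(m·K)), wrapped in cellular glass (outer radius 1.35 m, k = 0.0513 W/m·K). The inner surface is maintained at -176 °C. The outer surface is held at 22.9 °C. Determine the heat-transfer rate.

Resistance network (inner→outer):
  R_titanium = (1/0.885 − 1/0.905)/(4πk) = 0.02497/(4π·19.5) = 1.019×10^-4 K/W
  R_cellular glass = (1/0.905 − 1/1.35)/(4πk) = 0.3642/(4π·0.0513) = 0.5650 K/W
ΣR = 1.019×10^-4 + 0.5650 = 0.5651 K/W
Q = ΔT/ΣR = (-176 °C − 22.9 °C)/0.5651 = -352 W
(Negative Q ⇒ heat flows inward; heat gain = 352 W.)

Q = 352 W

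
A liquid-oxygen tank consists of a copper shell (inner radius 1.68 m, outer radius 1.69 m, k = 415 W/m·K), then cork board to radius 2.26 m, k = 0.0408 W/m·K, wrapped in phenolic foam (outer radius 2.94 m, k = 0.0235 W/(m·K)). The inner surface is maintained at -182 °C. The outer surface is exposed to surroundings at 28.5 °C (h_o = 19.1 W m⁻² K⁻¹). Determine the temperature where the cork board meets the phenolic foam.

T = -86.0 °C

Series thermal resistances, inner to outer:
  R_copper = (1/1.68 − 1/1.69)/(4πk) = 0.003522/(4π·415) = 6.754×10^-7 K/W
  R_cork board = (1/1.69 − 1/2.26)/(4πk) = 0.1492/(4π·0.0408) = 0.2911 K/W
  R_phenolic foam = (1/2.26 − 1/2.94)/(4πk) = 0.1023/(4π·0.0235) = 0.3466 K/W
  R_conv,out = 1/(4πr²h) = 1/(4π·2.94²·19.1) = 4.820×10^-4 K/W
ΣR = 6.754×10^-7 + 0.2911 + 0.3466 + 4.820×10^-4 = 0.6382 K/W
Q = ΔT/ΣR = (-182 °C − 28.5 °C)/0.6382 = -329.8 W
From the inner boundary to the cork board/phenolic foam interface, ΣR_partial = 0.2911 K/W.
T_interface = T_in − Q·ΣR_partial = -182 °C − (-329.8)(0.2911) = -86.0 °C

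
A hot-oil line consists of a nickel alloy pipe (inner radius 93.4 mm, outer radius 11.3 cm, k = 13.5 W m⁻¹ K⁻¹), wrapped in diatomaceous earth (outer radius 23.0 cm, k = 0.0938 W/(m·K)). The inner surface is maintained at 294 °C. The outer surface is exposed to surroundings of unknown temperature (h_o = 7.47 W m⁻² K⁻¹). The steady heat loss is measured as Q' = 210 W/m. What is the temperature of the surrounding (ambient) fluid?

T_out = 20.8 °C

Series resistances:
  R'_nickel alloy = ln(0.113/0.0934)/(2πk) = 0.1905/(2π·13.5) = 0.002246 m·K/W
  R'_diatomaceous earth = ln(0.230/0.113)/(2πk) = 0.7107/(2π·0.0938) = 1.206 m·K/W
  R'_conv,out = 1/(2πr h) = 1/(2π·0.230·7.47) = 0.09263 m·K/W
ΣR = 1.301 m·K/W
ΔT = Q'·ΣR = 210 × 1.301 = 273.2 K
Heat flows outward, so T_out = T_in − ΔT = 294 − 273.2 = 20.8 °C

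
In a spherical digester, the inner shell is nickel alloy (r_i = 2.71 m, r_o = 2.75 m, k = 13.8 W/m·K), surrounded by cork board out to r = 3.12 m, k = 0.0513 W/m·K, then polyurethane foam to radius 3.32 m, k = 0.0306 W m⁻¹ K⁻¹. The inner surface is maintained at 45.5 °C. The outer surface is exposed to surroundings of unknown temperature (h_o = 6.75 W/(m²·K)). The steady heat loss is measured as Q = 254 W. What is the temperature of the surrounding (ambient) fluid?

Series resistances:
  R_nickel alloy = (1/2.71 − 1/2.75)/(4πk) = 0.005367/(4π·13.8) = 3.095×10^-5 K/W
  R_cork board = (1/2.75 − 1/3.12)/(4πk) = 0.04312/(4π·0.0513) = 0.06689 K/W
  R_polyurethane foam = (1/3.12 − 1/3.32)/(4πk) = 0.01931/(4π·0.0306) = 0.05021 K/W
  R_conv,out = 1/(4πr²h) = 1/(4π·3.32²·6.75) = 0.001070 K/W
ΣR = 0.1182 K/W
ΔT = Q·ΣR = 254 × 0.1182 = 30.02 K
Heat flows outward, so T_out = T_in − ΔT = 45.5 − 30.02 = 15.5 °C

T_out = 15.5 °C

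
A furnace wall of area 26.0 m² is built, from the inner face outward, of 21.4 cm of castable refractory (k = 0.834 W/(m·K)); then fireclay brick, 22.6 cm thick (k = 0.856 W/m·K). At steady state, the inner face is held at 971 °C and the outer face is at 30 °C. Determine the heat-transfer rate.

Q = 47000 W

Resistance network (inner→outer):
  R_castable refractory = L/(kA) = 0.214/(0.834·26.0) = 0.009869 K/W
  R_fireclay brick = L/(kA) = 0.226/(0.856·26.0) = 0.01015 K/W
ΣR = 0.009869 + 0.01015 = 0.02002 K/W
Q = ΔT/ΣR = (971 °C − 30 °C)/0.02002 = 47000 W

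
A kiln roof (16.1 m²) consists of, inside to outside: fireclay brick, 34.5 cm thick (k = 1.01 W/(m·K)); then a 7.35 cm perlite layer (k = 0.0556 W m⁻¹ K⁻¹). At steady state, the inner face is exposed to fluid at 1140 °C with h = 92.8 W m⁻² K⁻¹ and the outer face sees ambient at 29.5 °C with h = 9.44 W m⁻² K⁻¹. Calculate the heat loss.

Resistance network (inner→outer):
  R_conv,in = 1/(hA) = 1/(92.8·16.1) = 6.693×10^-4 K/W
  R_fireclay brick = L/(kA) = 0.345/(1.01·16.1) = 0.02122 K/W
  R_perlite = L/(kA) = 0.0735/(0.0556·16.1) = 0.08211 K/W
  R_conv,out = 1/(hA) = 1/(9.44·16.1) = 0.006580 K/W
ΣR = 6.693×10^-4 + 0.02122 + 0.08211 + 0.006580 = 0.1106 K/W
Q = ΔT/ΣR = (1140 °C − 29.5 °C)/0.1106 = 10000 W

Q = 10000 W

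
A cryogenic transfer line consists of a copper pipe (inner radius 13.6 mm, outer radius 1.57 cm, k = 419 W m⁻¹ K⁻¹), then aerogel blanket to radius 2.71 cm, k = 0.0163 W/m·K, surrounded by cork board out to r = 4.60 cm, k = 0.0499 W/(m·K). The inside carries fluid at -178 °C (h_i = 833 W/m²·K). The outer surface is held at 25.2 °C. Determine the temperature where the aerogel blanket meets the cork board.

T = -23.6 °C

Treat each layer as a resistance in series:
  R'_conv,in = 1/(2πr h) = 1/(2π·0.0136·833) = 0.01405 m·K/W
  R'_copper = ln(0.0157/0.0136)/(2πk) = 0.1436/(2π·419) = 5.454×10^-5 m·K/W
  R'_aerogel blanket = ln(0.0271/0.0157)/(2πk) = 0.5459/(2π·0.0163) = 5.330 m·K/W
  R'_cork board = ln(0.0460/0.0271)/(2πk) = 0.5291/(2π·0.0499) = 1.688 m·K/W
ΣR = 0.01405 + 5.454×10^-5 + 5.330 + 1.688 = 7.032 m·K/W
Q' = ΔT/ΣR = (-178 °C − 25.2 °C)/7.032 = -28.90 W/m
From the inner boundary to the aerogel blanket/cork board interface, ΣR_partial = 5.344 m·K/W.
T_interface = T_in − Q'·ΣR_partial = -178 °C − (-28.90)(5.344) = -23.6 °C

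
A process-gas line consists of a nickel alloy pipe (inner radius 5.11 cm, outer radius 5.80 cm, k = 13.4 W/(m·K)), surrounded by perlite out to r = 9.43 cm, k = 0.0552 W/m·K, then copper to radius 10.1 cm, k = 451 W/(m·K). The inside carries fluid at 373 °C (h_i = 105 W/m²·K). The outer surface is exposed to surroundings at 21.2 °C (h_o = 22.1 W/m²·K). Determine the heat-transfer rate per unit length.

Resistance network (inner→outer):
  R'_conv,in = 1/(2πr h) = 1/(2π·0.0511·105) = 0.02966 m·K/W
  R'_nickel alloy = ln(0.0580/0.0511)/(2πk) = 0.1267/(2π·13.4) = 0.001504 m·K/W
  R'_perlite = ln(0.0943/0.0580)/(2πk) = 0.4860/(2π·0.0552) = 1.401 m·K/W
  R'_copper = ln(0.101/0.0943)/(2πk) = 0.06864/(2π·451) = 2.422×10^-5 m·K/W
  R'_conv,out = 1/(2πr h) = 1/(2π·0.101·22.1) = 0.07130 m·K/W
ΣR = 0.02966 + 0.001504 + 1.401 + 2.422×10^-5 + 0.07130 = 1.503 m·K/W
Q' = ΔT/ΣR = (373 °C − 21.2 °C)/1.503 = 234 W/m

Q' = 234 W/m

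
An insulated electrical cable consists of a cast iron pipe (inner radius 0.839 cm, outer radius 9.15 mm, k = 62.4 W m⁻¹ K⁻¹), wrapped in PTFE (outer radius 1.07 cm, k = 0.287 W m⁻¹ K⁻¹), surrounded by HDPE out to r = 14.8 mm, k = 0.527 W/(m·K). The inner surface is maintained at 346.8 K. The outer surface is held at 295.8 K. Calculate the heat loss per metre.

Treat each layer as a resistance in series:
  R'_cast iron = ln(0.00915/0.00839)/(2πk) = 0.08671/(2π·62.4) = 2.212×10^-4 m·K/W
  R'_PTFE = ln(0.0107/0.00915)/(2πk) = 0.1565/(2π·0.287) = 0.08678 m·K/W
  R'_HDPE = ln(0.0148/0.0107)/(2πk) = 0.3244/(2π·0.527) = 0.09796 m·K/W
ΣR = 2.212×10^-4 + 0.08678 + 0.09796 = 0.1850 m·K/W
Q' = ΔT/ΣR = (346.8 K − 295.8 K)/0.1850 = 276 W/m

Q' = 276 W/m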